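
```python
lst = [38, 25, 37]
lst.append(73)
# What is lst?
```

[38, 25, 37, 73]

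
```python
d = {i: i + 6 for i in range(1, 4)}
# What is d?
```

{1: 7, 2: 8, 3: 9}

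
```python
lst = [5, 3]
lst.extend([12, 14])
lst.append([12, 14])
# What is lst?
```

After line 1: lst = [5, 3]
After line 2 (extend unpacks [12, 14]): lst = [5, 3, 12, 14]
After line 3 (append adds [12, 14] as single element): lst = [5, 3, 12, 14, [12, 14]]

[5, 3, 12, 14, [12, 14]]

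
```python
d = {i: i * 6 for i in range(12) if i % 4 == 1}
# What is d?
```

{1: 6, 5: 30, 9: 54}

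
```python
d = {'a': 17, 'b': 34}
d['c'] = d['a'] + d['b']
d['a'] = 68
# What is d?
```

After line 1: d = {'a': 17, 'b': 34}
After line 2 (d['c'] = 17 + 34): d = {'a': 17, 'b': 34, 'c': 51}
After line 3: d = {'a': 68, 'b': 34, 'c': 51}

{'a': 68, 'b': 34, 'c': 51}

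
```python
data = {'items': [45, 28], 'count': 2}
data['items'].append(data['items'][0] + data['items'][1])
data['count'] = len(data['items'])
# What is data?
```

After line 1: data = {'items': [45, 28], 'count': 2}
After line 2 (append 45 + 28 = 73): data = {'items': [45, 28, 73], 'count': 2}
After line 3 (count = len(items) = 3): data = {'items': [45, 28, 73], 'count': 3}

{'items': [45, 28, 73], 'count': 3}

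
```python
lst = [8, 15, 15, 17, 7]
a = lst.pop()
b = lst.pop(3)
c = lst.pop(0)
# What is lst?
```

After line 1: lst = [8, 15, 15, 17, 7]
After line 2 (pop() -> a = 7): lst = [8, 15, 15, 17]
After line 3 (pop(3) -> b = 17): lst = [8, 15, 15]
After line 4 (pop(0) -> c = 8): lst = [15, 15]

[15, 15]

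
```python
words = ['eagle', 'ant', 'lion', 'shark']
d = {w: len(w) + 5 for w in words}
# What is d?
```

{'eagle': 10, 'ant': 8, 'lion': 9, 'shark': 10}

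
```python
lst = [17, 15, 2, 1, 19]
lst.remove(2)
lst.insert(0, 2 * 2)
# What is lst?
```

After line 1: lst = [17, 15, 2, 1, 19]
After line 2 (remove first 2): lst = [17, 15, 1, 19]
After line 3 (insert 4 at index 0): lst = [4, 17, 15, 1, 19]

[4, 17, 15, 1, 19]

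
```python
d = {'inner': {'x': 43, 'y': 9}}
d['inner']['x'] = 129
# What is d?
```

After line 1: d = {'inner': {'x': 43, 'y': 9}}
After line 2 (inner x overwritten): d = {'inner': {'x': 129, 'y': 9}}

{'inner': {'x': 129, 'y': 9}}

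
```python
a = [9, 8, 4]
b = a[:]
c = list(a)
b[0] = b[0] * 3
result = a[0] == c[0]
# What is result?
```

After line 1: a = [9, 8, 4]
After line 2 (b = a[:], copy): a = [9, 8, 4], b = [9, 8, 4]
After line 3 (c = list(a) is a copy, new object): c = [9, 8, 4]
After line 4 (b[0] = 9 * 3 = 27; only b mutates (copy)): a = [9, 8, 4], b = [27, 8, 4], c = [9, 8, 4]
After line 5 (a[0] = 9, c[0] = 9; result = True)

True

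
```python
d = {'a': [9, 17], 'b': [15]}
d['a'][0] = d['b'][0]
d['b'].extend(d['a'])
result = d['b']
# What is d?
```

After line 1: d = {'a': [9, 17], 'b': [15]}
After line 2 (a[0] = b[0] = 15): d = {'a': [15, 17], 'b': [15]}
After line 3 (b.extend(a) appends [15, 17]): d = {'a': [15, 17], 'b': [15, 15, 17]}
After line 4: result = d['b'] = [15, 15, 17]

{'a': [15, 17], 'b': [15, 15, 17]}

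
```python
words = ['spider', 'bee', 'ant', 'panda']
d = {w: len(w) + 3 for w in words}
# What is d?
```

{'spider': 9, 'bee': 6, 'ant': 6, 'panda': 8}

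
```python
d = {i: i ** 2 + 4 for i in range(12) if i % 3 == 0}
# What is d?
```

{0: 4, 3: 13, 6: 40, 9: 85}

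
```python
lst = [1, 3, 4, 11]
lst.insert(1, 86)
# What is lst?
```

[1, 86, 3, 4, 11]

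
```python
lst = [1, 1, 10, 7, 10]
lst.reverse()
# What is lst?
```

[10, 7, 10, 1, 1]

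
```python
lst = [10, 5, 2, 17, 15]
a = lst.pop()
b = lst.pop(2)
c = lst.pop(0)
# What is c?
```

After line 1: lst = [10, 5, 2, 17, 15]
After line 2 (pop() -> a = 15): lst = [10, 5, 2, 17]
After line 3 (pop(2) -> b = 2): lst = [10, 5, 17]
After line 4 (pop(0) -> c = 10): lst = [5, 17]

10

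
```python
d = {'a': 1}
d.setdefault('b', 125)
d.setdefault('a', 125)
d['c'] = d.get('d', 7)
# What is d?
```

After line 1: d = {'a': 1}
After line 2 (setdefault adds 'b'=125): d = {'a': 1, 'b': 125}
After line 3 (setdefault 'a' no-op, already exists): d = {'a': 1, 'b': 125}
After line 4 (get('d', 7) returns default since 'd' not in d): d = {'a': 1, 'b': 125, 'c': 7}

{'a': 1, 'b': 125, 'c': 7}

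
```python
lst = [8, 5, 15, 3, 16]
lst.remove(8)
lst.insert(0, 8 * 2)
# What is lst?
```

After line 1: lst = [8, 5, 15, 3, 16]
After line 2 (remove first 8): lst = [5, 15, 3, 16]
After line 3 (insert 16 at index 0): lst = [16, 5, 15, 3, 16]

[16, 5, 15, 3, 16]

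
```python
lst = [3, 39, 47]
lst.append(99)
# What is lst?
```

[3, 39, 47, 99]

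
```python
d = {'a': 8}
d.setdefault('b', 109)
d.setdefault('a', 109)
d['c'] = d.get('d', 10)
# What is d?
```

After line 1: d = {'a': 8}
After line 2 (setdefault adds 'b'=109): d = {'a': 8, 'b': 109}
After line 3 (setdefault 'a' no-op, already exists): d = {'a': 8, 'b': 109}
After line 4 (get('d', 10) returns default since 'd' not in d): d = {'a': 8, 'b': 109, 'c': 10}

{'a': 8, 'b': 109, 'c': 10}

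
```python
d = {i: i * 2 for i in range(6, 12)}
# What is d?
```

{6: 12, 7: 14, 8: 16, 9: 18, 10: 20, 11: 22}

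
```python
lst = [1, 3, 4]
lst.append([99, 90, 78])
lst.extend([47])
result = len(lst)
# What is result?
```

After line 1: lst = [1, 3, 4]
After line 2 (append adds [99, 90, 78] as single element): lst = [1, 3, 4, [99, 90, 78]]
After line 3 (extend unpacks [47], adds 47): lst = [1, 3, 4, [99, 90, 78], 47]
After line 4: result = len(lst) = 5

5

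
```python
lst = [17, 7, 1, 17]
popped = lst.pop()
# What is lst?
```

[17, 7, 1]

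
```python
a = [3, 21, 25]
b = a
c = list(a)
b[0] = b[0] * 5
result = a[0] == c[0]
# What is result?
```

After line 1: a = [3, 21, 25]
After line 2 (b = a, alias): a = [3, 21, 25], b = [3, 21, 25]
After line 3 (c = list(a) is a copy, new object): c = [3, 21, 25]
After line 4 (b[0] = 3 * 5 = 15; mutates shared a/b): a = b = [15, 21, 25], c = [3, 21, 25]
After line 5 (a[0] = 15, c[0] = 3; result = False)

False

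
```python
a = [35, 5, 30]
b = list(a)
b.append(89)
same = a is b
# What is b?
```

After line 1: a = [35, 5, 30]
After line 2 (b = list(a) is a shallow copy, new object): a = [35, 5, 30], b = [35, 5, 30]
After line 3 (append only mutates b): a = [35, 5, 30], b = [35, 5, 30, 89]
After line 4 (same = a is b; different objects -> False): same = False

[35, 5, 30, 89]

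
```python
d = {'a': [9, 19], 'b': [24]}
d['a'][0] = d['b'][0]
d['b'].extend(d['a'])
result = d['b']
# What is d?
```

After line 1: d = {'a': [9, 19], 'b': [24]}
After line 2 (a[0] = b[0] = 24): d = {'a': [24, 19], 'b': [24]}
After line 3 (b.extend(a) appends [24, 19]): d = {'a': [24, 19], 'b': [24, 24, 19]}
After line 4: result = d['b'] = [24, 24, 19]

{'a': [24, 19], 'b': [24, 24, 19]}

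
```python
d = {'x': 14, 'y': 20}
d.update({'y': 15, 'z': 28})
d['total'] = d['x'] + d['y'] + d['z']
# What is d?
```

After line 1: d = {'x': 14, 'y': 20}
After line 2 (y overwritten, z added): d = {'x': 14, 'y': 15, 'z': 28}
After line 3 (total = 14 + 15 + 28 = 57): d = {'x': 14, 'y': 15, 'z': 28, 'total': 57}

{'x': 14, 'y': 15, 'z': 28, 'total': 57}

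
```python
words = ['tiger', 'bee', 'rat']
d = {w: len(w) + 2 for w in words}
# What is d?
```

{'tiger': 7, 'bee': 5, 'rat': 5}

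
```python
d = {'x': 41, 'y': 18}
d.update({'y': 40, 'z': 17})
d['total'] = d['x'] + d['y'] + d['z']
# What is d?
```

After line 1: d = {'x': 41, 'y': 18}
After line 2 (y overwritten, z added): d = {'x': 41, 'y': 40, 'z': 17}
After line 3 (total = 41 + 40 + 17 = 98): d = {'x': 41, 'y': 40, 'z': 17, 'total': 98}

{'x': 41, 'y': 40, 'z': 17, 'total': 98}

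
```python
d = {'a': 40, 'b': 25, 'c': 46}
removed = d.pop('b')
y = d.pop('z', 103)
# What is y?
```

After line 1: d = {'a': 40, 'b': 25, 'c': 46}
After line 2 (pop 'b' returns 25): d = {'a': 40, 'c': 46}, removed = 25
After line 3 (pop 'z' missing, returns default 103): d = {'a': 40, 'c': 46}, y = 103

103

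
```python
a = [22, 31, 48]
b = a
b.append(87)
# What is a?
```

After line 1: a = [22, 31, 48]
After line 2 (b = a is an alias, same object): a = [22, 31, 48], b = [22, 31, 48]
After line 3 (b.append mutates the shared list): a = [22, 31, 48, 87], b = [22, 31, 48, 87]

[22, 31, 48, 87]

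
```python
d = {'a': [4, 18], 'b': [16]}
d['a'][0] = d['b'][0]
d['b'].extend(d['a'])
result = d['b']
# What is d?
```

After line 1: d = {'a': [4, 18], 'b': [16]}
After line 2 (a[0] = b[0] = 16): d = {'a': [16, 18], 'b': [16]}
After line 3 (b.extend(a) appends [16, 18]): d = {'a': [16, 18], 'b': [16, 16, 18]}
After line 4: result = d['b'] = [16, 16, 18]

{'a': [16, 18], 'b': [16, 16, 18]}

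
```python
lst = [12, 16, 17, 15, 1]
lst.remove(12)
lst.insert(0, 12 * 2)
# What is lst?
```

After line 1: lst = [12, 16, 17, 15, 1]
After line 2 (remove first 12): lst = [16, 17, 15, 1]
After line 3 (insert 24 at index 0): lst = [24, 16, 17, 15, 1]

[24, 16, 17, 15, 1]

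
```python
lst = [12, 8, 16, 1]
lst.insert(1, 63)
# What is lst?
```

[12, 63, 8, 16, 1]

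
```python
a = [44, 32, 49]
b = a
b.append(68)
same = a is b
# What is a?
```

After line 1: a = [44, 32, 49]
After line 2 (b = a is an alias, same object): a = [44, 32, 49], b = [44, 32, 49]
After line 3 (b.append mutates the shared list): a = [44, 32, 49, 68], b = [44, 32, 49, 68]
After line 4 (same = a is b; same object -> True): same = True

[44, 32, 49, 68]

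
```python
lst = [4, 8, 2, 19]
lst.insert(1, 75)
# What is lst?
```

[4, 75, 8, 2, 19]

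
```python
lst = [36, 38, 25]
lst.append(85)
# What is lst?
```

[36, 38, 25, 85]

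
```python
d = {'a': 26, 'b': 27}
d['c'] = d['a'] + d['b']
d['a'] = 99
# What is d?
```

After line 1: d = {'a': 26, 'b': 27}
After line 2 (d['c'] = 26 + 27): d = {'a': 26, 'b': 27, 'c': 53}
After line 3: d = {'a': 99, 'b': 27, 'c': 53}

{'a': 99, 'b': 27, 'c': 53}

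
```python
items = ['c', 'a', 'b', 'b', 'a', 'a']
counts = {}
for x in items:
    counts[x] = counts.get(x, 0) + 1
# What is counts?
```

Initial: counts = {}, items = ['c', 'a', 'b', 'b', 'a', 'a']
See 'c': counts = {'c': 1}
See 'a': counts = {'c': 1, 'a': 1}
See 'b': counts = {'c': 1, 'a': 1, 'b': 1}
See 'b': counts = {'c': 1, 'a': 1, 'b': 2}
See 'a': counts = {'c': 1, 'a': 2, 'b': 2}
See 'a': counts = {'c': 1, 'a': 3, 'b': 2}

{'c': 1, 'a': 3, 'b': 2}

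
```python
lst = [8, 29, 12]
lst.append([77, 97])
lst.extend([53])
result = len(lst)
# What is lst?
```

After line 1: lst = [8, 29, 12]
After line 2 (append adds [77, 97] as single element): lst = [8, 29, 12, [77, 97]]
After line 3 (extend unpacks [53], adds 53): lst = [8, 29, 12, [77, 97], 53]
After line 4: result = len(lst) = 5

[8, 29, 12, [77, 97], 53]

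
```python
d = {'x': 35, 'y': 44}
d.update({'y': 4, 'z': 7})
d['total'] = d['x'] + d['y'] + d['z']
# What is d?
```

After line 1: d = {'x': 35, 'y': 44}
After line 2 (y overwritten, z added): d = {'x': 35, 'y': 4, 'z': 7}
After line 3 (total = 35 + 4 + 7 = 46): d = {'x': 35, 'y': 4, 'z': 7, 'total': 46}

{'x': 35, 'y': 4, 'z': 7, 'total': 46}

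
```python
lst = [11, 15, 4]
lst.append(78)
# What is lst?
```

[11, 15, 4, 78]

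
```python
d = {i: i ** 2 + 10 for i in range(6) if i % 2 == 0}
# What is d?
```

{0: 10, 2: 14, 4: 26}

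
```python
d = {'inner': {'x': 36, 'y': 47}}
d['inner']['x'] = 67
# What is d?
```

After line 1: d = {'inner': {'x': 36, 'y': 47}}
After line 2 (inner x overwritten): d = {'inner': {'x': 67, 'y': 47}}

{'inner': {'x': 67, 'y': 47}}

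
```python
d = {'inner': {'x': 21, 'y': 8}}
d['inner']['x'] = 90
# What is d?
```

After line 1: d = {'inner': {'x': 21, 'y': 8}}
After line 2 (inner x overwritten): d = {'inner': {'x': 90, 'y': 8}}

{'inner': {'x': 90, 'y': 8}}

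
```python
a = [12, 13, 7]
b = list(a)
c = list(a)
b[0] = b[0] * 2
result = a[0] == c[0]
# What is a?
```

After line 1: a = [12, 13, 7]
After line 2 (b = list(a), copy): a = [12, 13, 7], b = [12, 13, 7]
After line 3 (c = list(a) is a copy, new object): c = [12, 13, 7]
After line 4 (b[0] = 12 * 2 = 24; only b mutates (copy)): a = [12, 13, 7], b = [24, 13, 7], c = [12, 13, 7]
After line 5 (a[0] = 12, c[0] = 12; result = True)

[12, 13, 7]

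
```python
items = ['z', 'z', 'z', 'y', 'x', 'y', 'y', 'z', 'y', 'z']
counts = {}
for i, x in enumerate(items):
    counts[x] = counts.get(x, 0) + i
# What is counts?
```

Initial: counts = {}, items = ['z', 'z', 'z', 'y', 'x', 'y', 'y', 'z', 'y', 'z']
i=0, x='z': counts = {'z': 0}
i=1, x='z': counts = {'z': 1}
i=2, x='z': counts = {'z': 3}
i=3, x='y': counts = {'z': 3, 'y': 3}
i=4, x='x': counts = {'z': 3, 'y': 3, 'x': 4}
i=5, x='y': counts = {'z': 3, 'y': 8, 'x': 4}
i=6, x='y': counts = {'z': 3, 'y': 14, 'x': 4}
i=7, x='z': counts = {'z': 10, 'y': 14, 'x': 4}
i=8, x='y': counts = {'z': 10, 'y': 22, 'x': 4}
i=9, x='z': counts = {'z': 19, 'y': 22, 'x': 4}

{'z': 19, 'y': 22, 'x': 4}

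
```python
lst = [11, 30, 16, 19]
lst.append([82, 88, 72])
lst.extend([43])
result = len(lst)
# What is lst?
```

After line 1: lst = [11, 30, 16, 19]
After line 2 (append adds [82, 88, 72] as single element): lst = [11, 30, 16, 19, [82, 88, 72]]
After line 3 (extend unpacks [43], adds 43): lst = [11, 30, 16, 19, [82, 88, 72], 43]
After line 4: result = len(lst) = 6

[11, 30, 16, 19, [82, 88, 72], 43]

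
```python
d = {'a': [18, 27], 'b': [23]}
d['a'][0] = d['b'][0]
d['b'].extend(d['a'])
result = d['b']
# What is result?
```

After line 1: d = {'a': [18, 27], 'b': [23]}
After line 2 (a[0] = b[0] = 23): d = {'a': [23, 27], 'b': [23]}
After line 3 (b.extend(a) appends [23, 27]): d = {'a': [23, 27], 'b': [23, 23, 27]}
After line 4: result = d['b'] = [23, 23, 27]

[23, 23, 27]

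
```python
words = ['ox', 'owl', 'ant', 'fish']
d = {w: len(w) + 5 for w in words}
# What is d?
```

{'ox': 7, 'owl': 8, 'ant': 8, 'fish': 9}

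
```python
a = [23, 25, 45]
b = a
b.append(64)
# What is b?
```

After line 1: a = [23, 25, 45]
After line 2 (b = a is an alias, same object): a = [23, 25, 45], b = [23, 25, 45]
After line 3 (b.append mutates the shared list): a = [23, 25, 45, 64], b = [23, 25, 45, 64]

[23, 25, 45, 64]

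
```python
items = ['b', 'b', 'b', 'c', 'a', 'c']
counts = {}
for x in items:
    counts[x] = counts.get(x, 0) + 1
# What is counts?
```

Initial: counts = {}, items = ['b', 'b', 'b', 'c', 'a', 'c']
See 'b': counts = {'b': 1}
See 'b': counts = {'b': 2}
See 'b': counts = {'b': 3}
See 'c': counts = {'b': 3, 'c': 1}
See 'a': counts = {'b': 3, 'c': 1, 'a': 1}
See 'c': counts = {'b': 3, 'c': 2, 'a': 1}

{'b': 3, 'c': 2, 'a': 1}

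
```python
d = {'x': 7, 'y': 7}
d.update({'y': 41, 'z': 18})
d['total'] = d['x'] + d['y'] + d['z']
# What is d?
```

After line 1: d = {'x': 7, 'y': 7}
After line 2 (y overwritten, z added): d = {'x': 7, 'y': 41, 'z': 18}
After line 3 (total = 7 + 41 + 18 = 66): d = {'x': 7, 'y': 41, 'z': 18, 'total': 66}

{'x': 7, 'y': 41, 'z': 18, 'total': 66}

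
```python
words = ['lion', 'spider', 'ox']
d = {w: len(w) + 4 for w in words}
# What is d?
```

{'lion': 8, 'spider': 10, 'ox': 6}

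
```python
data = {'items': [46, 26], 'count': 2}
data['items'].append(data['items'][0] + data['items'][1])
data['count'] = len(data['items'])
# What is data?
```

After line 1: data = {'items': [46, 26], 'count': 2}
After line 2 (append 46 + 26 = 72): data = {'items': [46, 26, 72], 'count': 2}
After line 3 (count = len(items) = 3): data = {'items': [46, 26, 72], 'count': 3}

{'items': [46, 26, 72], 'count': 3}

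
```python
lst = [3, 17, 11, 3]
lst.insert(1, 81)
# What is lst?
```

[3, 81, 17, 11, 3]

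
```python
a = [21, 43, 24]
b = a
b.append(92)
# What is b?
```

After line 1: a = [21, 43, 24]
After line 2 (b = a is an alias, same object): a = [21, 43, 24], b = [21, 43, 24]
After line 3 (b.append mutates the shared list): a = [21, 43, 24, 92], b = [21, 43, 24, 92]

[21, 43, 24, 92]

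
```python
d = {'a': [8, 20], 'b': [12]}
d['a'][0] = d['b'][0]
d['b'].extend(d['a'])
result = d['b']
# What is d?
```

After line 1: d = {'a': [8, 20], 'b': [12]}
After line 2 (a[0] = b[0] = 12): d = {'a': [12, 20], 'b': [12]}
After line 3 (b.extend(a) appends [12, 20]): d = {'a': [12, 20], 'b': [12, 12, 20]}
After line 4: result = d['b'] = [12, 12, 20]

{'a': [12, 20], 'b': [12, 12, 20]}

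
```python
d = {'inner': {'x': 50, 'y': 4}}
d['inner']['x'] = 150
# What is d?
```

After line 1: d = {'inner': {'x': 50, 'y': 4}}
After line 2 (inner x overwritten): d = {'inner': {'x': 150, 'y': 4}}

{'inner': {'x': 150, 'y': 4}}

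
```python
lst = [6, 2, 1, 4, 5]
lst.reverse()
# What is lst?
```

[5, 4, 1, 2, 6]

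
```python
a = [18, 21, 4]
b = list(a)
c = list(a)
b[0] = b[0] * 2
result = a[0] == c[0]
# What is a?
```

After line 1: a = [18, 21, 4]
After line 2 (b = list(a), copy): a = [18, 21, 4], b = [18, 21, 4]
After line 3 (c = list(a) is a copy, new object): c = [18, 21, 4]
After line 4 (b[0] = 18 * 2 = 36; only b mutates (copy)): a = [18, 21, 4], b = [36, 21, 4], c = [18, 21, 4]
After line 5 (a[0] = 18, c[0] = 18; result = True)

[18, 21, 4]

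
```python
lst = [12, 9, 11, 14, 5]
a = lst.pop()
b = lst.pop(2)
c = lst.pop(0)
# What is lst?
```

After line 1: lst = [12, 9, 11, 14, 5]
After line 2 (pop() -> a = 5): lst = [12, 9, 11, 14]
After line 3 (pop(2) -> b = 11): lst = [12, 9, 14]
After line 4 (pop(0) -> c = 12): lst = [9, 14]

[9, 14]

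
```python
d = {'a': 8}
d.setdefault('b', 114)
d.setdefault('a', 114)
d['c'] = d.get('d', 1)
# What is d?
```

After line 1: d = {'a': 8}
After line 2 (setdefault adds 'b'=114): d = {'a': 8, 'b': 114}
After line 3 (setdefault 'a' no-op, already exists): d = {'a': 8, 'b': 114}
After line 4 (get('d', 1) returns default since 'd' not in d): d = {'a': 8, 'b': 114, 'c': 1}

{'a': 8, 'b': 114, 'c': 1}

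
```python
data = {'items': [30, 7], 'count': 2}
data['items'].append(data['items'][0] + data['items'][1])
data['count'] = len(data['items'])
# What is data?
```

After line 1: data = {'items': [30, 7], 'count': 2}
After line 2 (append 30 + 7 = 37): data = {'items': [30, 7, 37], 'count': 2}
After line 3 (count = len(items) = 3): data = {'items': [30, 7, 37], 'count': 3}

{'items': [30, 7, 37], 'count': 3}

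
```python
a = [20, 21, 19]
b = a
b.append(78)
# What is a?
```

After line 1: a = [20, 21, 19]
After line 2 (b = a is an alias, same object): a = [20, 21, 19], b = [20, 21, 19]
After line 3 (b.append mutates the shared list): a = [20, 21, 19, 78], b = [20, 21, 19, 78]

[20, 21, 19, 78]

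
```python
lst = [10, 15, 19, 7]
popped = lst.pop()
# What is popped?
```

7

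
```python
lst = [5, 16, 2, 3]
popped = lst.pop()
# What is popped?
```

3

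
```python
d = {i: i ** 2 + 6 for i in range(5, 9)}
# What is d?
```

{5: 31, 6: 42, 7: 55, 8: 70}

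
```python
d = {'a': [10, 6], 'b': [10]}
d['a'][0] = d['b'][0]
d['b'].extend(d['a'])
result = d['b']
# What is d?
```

After line 1: d = {'a': [10, 6], 'b': [10]}
After line 2 (a[0] = b[0] = 10): d = {'a': [10, 6], 'b': [10]}
After line 3 (b.extend(a) appends [10, 6]): d = {'a': [10, 6], 'b': [10, 10, 6]}
After line 4: result = d['b'] = [10, 10, 6]

{'a': [10, 6], 'b': [10, 10, 6]}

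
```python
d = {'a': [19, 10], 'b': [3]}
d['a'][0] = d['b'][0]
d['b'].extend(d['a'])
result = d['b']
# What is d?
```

After line 1: d = {'a': [19, 10], 'b': [3]}
After line 2 (a[0] = b[0] = 3): d = {'a': [3, 10], 'b': [3]}
After line 3 (b.extend(a) appends [3, 10]): d = {'a': [3, 10], 'b': [3, 3, 10]}
After line 4: result = d['b'] = [3, 3, 10]

{'a': [3, 10], 'b': [3, 3, 10]}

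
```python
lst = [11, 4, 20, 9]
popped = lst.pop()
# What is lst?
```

[11, 4, 20]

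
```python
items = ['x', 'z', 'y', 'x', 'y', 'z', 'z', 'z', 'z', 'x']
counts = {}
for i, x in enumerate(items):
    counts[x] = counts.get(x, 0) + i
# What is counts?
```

Initial: counts = {}, items = ['x', 'z', 'y', 'x', 'y', 'z', 'z', 'z', 'z', 'x']
i=0, x='x': counts = {'x': 0}
i=1, x='z': counts = {'x': 0, 'z': 1}
i=2, x='y': counts = {'x': 0, 'z': 1, 'y': 2}
i=3, x='x': counts = {'x': 3, 'z': 1, 'y': 2}
i=4, x='y': counts = {'x': 3, 'z': 1, 'y': 6}
i=5, x='z': counts = {'x': 3, 'z': 6, 'y': 6}
i=6, x='z': counts = {'x': 3, 'z': 12, 'y': 6}
i=7, x='z': counts = {'x': 3, 'z': 19, 'y': 6}
i=8, x='z': counts = {'x': 3, 'z': 27, 'y': 6}
i=9, x='x': counts = {'x': 12, 'z': 27, 'y': 6}

{'x': 12, 'z': 27, 'y': 6}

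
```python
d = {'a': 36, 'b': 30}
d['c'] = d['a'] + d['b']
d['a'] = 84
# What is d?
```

After line 1: d = {'a': 36, 'b': 30}
After line 2 (d['c'] = 36 + 30): d = {'a': 36, 'b': 30, 'c': 66}
After line 3: d = {'a': 84, 'b': 30, 'c': 66}

{'a': 84, 'b': 30, 'c': 66}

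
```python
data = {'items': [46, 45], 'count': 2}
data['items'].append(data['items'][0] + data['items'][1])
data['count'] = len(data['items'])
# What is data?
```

After line 1: data = {'items': [46, 45], 'count': 2}
After line 2 (append 46 + 45 = 91): data = {'items': [46, 45, 91], 'count': 2}
After line 3 (count = len(items) = 3): data = {'items': [46, 45, 91], 'count': 3}

{'items': [46, 45, 91], 'count': 3}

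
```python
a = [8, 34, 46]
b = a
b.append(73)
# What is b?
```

After line 1: a = [8, 34, 46]
After line 2 (b = a is an alias, same object): a = [8, 34, 46], b = [8, 34, 46]
After line 3 (b.append mutates the shared list): a = [8, 34, 46, 73], b = [8, 34, 46, 73]

[8, 34, 46, 73]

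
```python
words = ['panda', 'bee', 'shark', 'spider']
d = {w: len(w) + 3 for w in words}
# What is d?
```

{'panda': 8, 'bee': 6, 'shark': 8, 'spider': 9}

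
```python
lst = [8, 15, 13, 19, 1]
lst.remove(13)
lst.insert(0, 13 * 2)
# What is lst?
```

After line 1: lst = [8, 15, 13, 19, 1]
After line 2 (remove first 13): lst = [8, 15, 19, 1]
After line 3 (insert 26 at index 0): lst = [26, 8, 15, 19, 1]

[26, 8, 15, 19, 1]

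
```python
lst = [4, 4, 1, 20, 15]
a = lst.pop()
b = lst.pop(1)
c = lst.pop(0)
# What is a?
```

After line 1: lst = [4, 4, 1, 20, 15]
After line 2 (pop() -> a = 15): lst = [4, 4, 1, 20]
After line 3 (pop(1) -> b = 4): lst = [4, 1, 20]
After line 4 (pop(0) -> c = 4): lst = [1, 20]

15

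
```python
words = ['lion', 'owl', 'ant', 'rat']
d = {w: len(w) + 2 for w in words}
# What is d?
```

{'lion': 6, 'owl': 5, 'ant': 5, 'rat': 5}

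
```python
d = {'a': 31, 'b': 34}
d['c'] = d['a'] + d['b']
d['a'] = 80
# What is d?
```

After line 1: d = {'a': 31, 'b': 34}
After line 2 (d['c'] = 31 + 34): d = {'a': 31, 'b': 34, 'c': 65}
After line 3: d = {'a': 80, 'b': 34, 'c': 65}

{'a': 80, 'b': 34, 'c': 65}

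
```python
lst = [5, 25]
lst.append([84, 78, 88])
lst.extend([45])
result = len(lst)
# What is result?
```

After line 1: lst = [5, 25]
After line 2 (append adds [84, 78, 88] as single element): lst = [5, 25, [84, 78, 88]]
After line 3 (extend unpacks [45], adds 45): lst = [5, 25, [84, 78, 88], 45]
After line 4: result = len(lst) = 4

4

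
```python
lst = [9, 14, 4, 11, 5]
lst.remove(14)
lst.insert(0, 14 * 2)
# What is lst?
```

After line 1: lst = [9, 14, 4, 11, 5]
After line 2 (remove first 14): lst = [9, 4, 11, 5]
After line 3 (insert 28 at index 0): lst = [28, 9, 4, 11, 5]

[28, 9, 4, 11, 5]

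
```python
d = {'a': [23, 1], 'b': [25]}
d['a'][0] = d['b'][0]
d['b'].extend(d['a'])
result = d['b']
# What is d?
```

After line 1: d = {'a': [23, 1], 'b': [25]}
After line 2 (a[0] = b[0] = 25): d = {'a': [25, 1], 'b': [25]}
After line 3 (b.extend(a) appends [25, 1]): d = {'a': [25, 1], 'b': [25, 25, 1]}
After line 4: result = d['b'] = [25, 25, 1]

{'a': [25, 1], 'b': [25, 25, 1]}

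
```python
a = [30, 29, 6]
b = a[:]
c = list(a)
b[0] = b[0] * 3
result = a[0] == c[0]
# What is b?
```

After line 1: a = [30, 29, 6]
After line 2 (b = a[:], copy): a = [30, 29, 6], b = [30, 29, 6]
After line 3 (c = list(a) is a copy, new object): c = [30, 29, 6]
After line 4 (b[0] = 30 * 3 = 90; only b mutates (copy)): a = [30, 29, 6], b = [90, 29, 6], c = [30, 29, 6]
After line 5 (a[0] = 30, c[0] = 30; result = True)

[90, 29, 6]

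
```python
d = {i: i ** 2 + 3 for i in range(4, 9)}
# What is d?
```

{4: 19, 5: 28, 6: 39, 7: 52, 8: 67}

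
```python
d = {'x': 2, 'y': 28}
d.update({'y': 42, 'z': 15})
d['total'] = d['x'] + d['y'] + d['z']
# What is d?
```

After line 1: d = {'x': 2, 'y': 28}
After line 2 (y overwritten, z added): d = {'x': 2, 'y': 42, 'z': 15}
After line 3 (total = 2 + 42 + 15 = 59): d = {'x': 2, 'y': 42, 'z': 15, 'total': 59}

{'x': 2, 'y': 42, 'z': 15, 'total': 59}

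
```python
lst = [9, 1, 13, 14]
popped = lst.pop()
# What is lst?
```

[9, 1, 13]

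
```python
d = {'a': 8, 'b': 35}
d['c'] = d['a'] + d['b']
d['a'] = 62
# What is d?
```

After line 1: d = {'a': 8, 'b': 35}
After line 2 (d['c'] = 8 + 35): d = {'a': 8, 'b': 35, 'c': 43}
After line 3: d = {'a': 62, 'b': 35, 'c': 43}

{'a': 62, 'b': 35, 'c': 43}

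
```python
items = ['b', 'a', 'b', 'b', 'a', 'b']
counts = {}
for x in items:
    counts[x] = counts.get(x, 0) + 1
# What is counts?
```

Initial: counts = {}, items = ['b', 'a', 'b', 'b', 'a', 'b']
See 'b': counts = {'b': 1}
See 'a': counts = {'b': 1, 'a': 1}
See 'b': counts = {'b': 2, 'a': 1}
See 'b': counts = {'b': 3, 'a': 1}
See 'a': counts = {'b': 3, 'a': 2}
See 'b': counts = {'b': 4, 'a': 2}

{'b': 4, 'a': 2}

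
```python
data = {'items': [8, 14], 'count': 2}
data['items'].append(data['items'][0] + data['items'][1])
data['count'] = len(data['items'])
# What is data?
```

After line 1: data = {'items': [8, 14], 'count': 2}
After line 2 (append 8 + 14 = 22): data = {'items': [8, 14, 22], 'count': 2}
After line 3 (count = len(items) = 3): data = {'items': [8, 14, 22], 'count': 3}

{'items': [8, 14, 22], 'count': 3}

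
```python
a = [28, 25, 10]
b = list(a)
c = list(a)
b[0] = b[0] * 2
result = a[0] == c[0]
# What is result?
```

After line 1: a = [28, 25, 10]
After line 2 (b = list(a), copy): a = [28, 25, 10], b = [28, 25, 10]
After line 3 (c = list(a) is a copy, new object): c = [28, 25, 10]
After line 4 (b[0] = 28 * 2 = 56; only b mutates (copy)): a = [28, 25, 10], b = [56, 25, 10], c = [28, 25, 10]
After line 5 (a[0] = 28, c[0] = 28; result = True)

True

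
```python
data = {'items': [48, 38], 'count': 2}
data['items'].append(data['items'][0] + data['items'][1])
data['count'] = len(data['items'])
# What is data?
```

After line 1: data = {'items': [48, 38], 'count': 2}
After line 2 (append 48 + 38 = 86): data = {'items': [48, 38, 86], 'count': 2}
After line 3 (count = len(items) = 3): data = {'items': [48, 38, 86], 'count': 3}

{'items': [48, 38, 86], 'count': 3}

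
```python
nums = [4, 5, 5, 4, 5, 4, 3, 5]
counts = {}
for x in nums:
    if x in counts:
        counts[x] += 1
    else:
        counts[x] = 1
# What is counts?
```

Initial: counts = {}, nums = [4, 5, 5, 4, 5, 4, 3, 5]
See 4: counts = {4: 1}
See 5: counts = {4: 1, 5: 1}
See 5: counts = {4: 1, 5: 2}
See 4: counts = {4: 2, 5: 2}
See 5: counts = {4: 2, 5: 3}
See 4: counts = {4: 3, 5: 3}
See 3: counts = {4: 3, 5: 3, 3: 1}
See 5: counts = {4: 3, 5: 4, 3: 1}

{4: 3, 5: 4, 3: 1}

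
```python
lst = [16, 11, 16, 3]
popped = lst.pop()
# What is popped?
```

3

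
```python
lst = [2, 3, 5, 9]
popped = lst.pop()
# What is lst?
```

[2, 3, 5]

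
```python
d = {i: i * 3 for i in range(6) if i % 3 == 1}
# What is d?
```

{1: 3, 4: 12}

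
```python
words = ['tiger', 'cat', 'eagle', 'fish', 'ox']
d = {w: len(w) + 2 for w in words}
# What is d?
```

{'tiger': 7, 'cat': 5, 'eagle': 7, 'fish': 6, 'ox': 4}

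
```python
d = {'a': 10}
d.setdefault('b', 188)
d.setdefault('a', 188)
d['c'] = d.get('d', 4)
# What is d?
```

After line 1: d = {'a': 10}
After line 2 (setdefault adds 'b'=188): d = {'a': 10, 'b': 188}
After line 3 (setdefault 'a' no-op, already exists): d = {'a': 10, 'b': 188}
After line 4 (get('d', 4) returns default since 'd' not in d): d = {'a': 10, 'b': 188, 'c': 4}

{'a': 10, 'b': 188, 'c': 4}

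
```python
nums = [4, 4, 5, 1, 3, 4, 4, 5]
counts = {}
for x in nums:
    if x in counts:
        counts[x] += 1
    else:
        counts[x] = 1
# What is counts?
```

Initial: counts = {}, nums = [4, 4, 5, 1, 3, 4, 4, 5]
See 4: counts = {4: 1}
See 4: counts = {4: 2}
See 5: counts = {4: 2, 5: 1}
See 1: counts = {4: 2, 5: 1, 1: 1}
See 3: counts = {4: 2, 5: 1, 1: 1, 3: 1}
See 4: counts = {4: 3, 5: 1, 1: 1, 3: 1}
See 4: counts = {4: 4, 5: 1, 1: 1, 3: 1}
See 5: counts = {4: 4, 5: 2, 1: 1, 3: 1}

{4: 4, 5: 2, 1: 1, 3: 1}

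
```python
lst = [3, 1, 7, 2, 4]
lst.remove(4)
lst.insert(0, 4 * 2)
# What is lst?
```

After line 1: lst = [3, 1, 7, 2, 4]
After line 2 (remove first 4): lst = [3, 1, 7, 2]
After line 3 (insert 8 at index 0): lst = [8, 3, 1, 7, 2]

[8, 3, 1, 7, 2]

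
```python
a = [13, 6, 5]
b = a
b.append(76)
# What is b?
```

After line 1: a = [13, 6, 5]
After line 2 (b = a is an alias, same object): a = [13, 6, 5], b = [13, 6, 5]
After line 3 (b.append mutates the shared list): a = [13, 6, 5, 76], b = [13, 6, 5, 76]

[13, 6, 5, 76]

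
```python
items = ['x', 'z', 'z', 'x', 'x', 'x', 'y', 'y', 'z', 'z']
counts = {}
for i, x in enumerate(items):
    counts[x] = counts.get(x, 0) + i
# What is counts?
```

Initial: counts = {}, items = ['x', 'z', 'z', 'x', 'x', 'x', 'y', 'y', 'z', 'z']
i=0, x='x': counts = {'x': 0}
i=1, x='z': counts = {'x': 0, 'z': 1}
i=2, x='z': counts = {'x': 0, 'z': 3}
i=3, x='x': counts = {'x': 3, 'z': 3}
i=4, x='x': counts = {'x': 7, 'z': 3}
i=5, x='x': counts = {'x': 12, 'z': 3}
i=6, x='y': counts = {'x': 12, 'z': 3, 'y': 6}
i=7, x='y': counts = {'x': 12, 'z': 3, 'y': 13}
i=8, x='z': counts = {'x': 12, 'z': 11, 'y': 13}
i=9, x='z': counts = {'x': 12, 'z': 20, 'y': 13}

{'x': 12, 'z': 20, 'y': 13}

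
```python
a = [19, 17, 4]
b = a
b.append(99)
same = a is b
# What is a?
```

After line 1: a = [19, 17, 4]
After line 2 (b = a is an alias, same object): a = [19, 17, 4], b = [19, 17, 4]
After line 3 (b.append mutates the shared list): a = [19, 17, 4, 99], b = [19, 17, 4, 99]
After line 4 (same = a is b; same object -> True): same = True

[19, 17, 4, 99]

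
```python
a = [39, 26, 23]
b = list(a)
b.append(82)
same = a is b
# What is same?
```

After line 1: a = [39, 26, 23]
After line 2 (b = list(a) is a shallow copy, new object): a = [39, 26, 23], b = [39, 26, 23]
After line 3 (append only mutates b): a = [39, 26, 23], b = [39, 26, 23, 82]
After line 4 (same = a is b; different objects -> False): same = False

False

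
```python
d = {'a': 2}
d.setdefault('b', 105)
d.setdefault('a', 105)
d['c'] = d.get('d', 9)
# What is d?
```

After line 1: d = {'a': 2}
After line 2 (setdefault adds 'b'=105): d = {'a': 2, 'b': 105}
After line 3 (setdefault 'a' no-op, already exists): d = {'a': 2, 'b': 105}
After line 4 (get('d', 9) returns default since 'd' not in d): d = {'a': 2, 'b': 105, 'c': 9}

{'a': 2, 'b': 105, 'c': 9}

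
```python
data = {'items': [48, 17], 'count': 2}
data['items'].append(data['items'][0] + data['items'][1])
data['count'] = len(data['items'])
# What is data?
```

After line 1: data = {'items': [48, 17], 'count': 2}
After line 2 (append 48 + 17 = 65): data = {'items': [48, 17, 65], 'count': 2}
After line 3 (count = len(items) = 3): data = {'items': [48, 17, 65], 'count': 3}

{'items': [48, 17, 65], 'count': 3}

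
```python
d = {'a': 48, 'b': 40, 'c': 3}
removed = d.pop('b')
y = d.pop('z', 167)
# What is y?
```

After line 1: d = {'a': 48, 'b': 40, 'c': 3}
After line 2 (pop 'b' returns 40): d = {'a': 48, 'c': 3}, removed = 40
After line 3 (pop 'z' missing, returns default 167): d = {'a': 48, 'c': 3}, y = 167

167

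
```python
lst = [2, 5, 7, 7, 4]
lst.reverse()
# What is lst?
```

[4, 7, 7, 5, 2]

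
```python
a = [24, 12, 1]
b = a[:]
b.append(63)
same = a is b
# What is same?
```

After line 1: a = [24, 12, 1]
After line 2 (b = a[:] is a shallow copy, new object): a = [24, 12, 1], b = [24, 12, 1]
After line 3 (append only mutates b): a = [24, 12, 1], b = [24, 12, 1, 63]
After line 4 (same = a is b; different objects -> False): same = False

False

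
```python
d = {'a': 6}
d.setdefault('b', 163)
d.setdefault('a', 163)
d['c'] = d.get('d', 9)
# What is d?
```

After line 1: d = {'a': 6}
After line 2 (setdefault adds 'b'=163): d = {'a': 6, 'b': 163}
After line 3 (setdefault 'a' no-op, already exists): d = {'a': 6, 'b': 163}
After line 4 (get('d', 9) returns default since 'd' not in d): d = {'a': 6, 'b': 163, 'c': 9}

{'a': 6, 'b': 163, 'c': 9}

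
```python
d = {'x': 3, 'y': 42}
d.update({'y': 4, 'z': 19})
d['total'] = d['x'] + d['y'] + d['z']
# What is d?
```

After line 1: d = {'x': 3, 'y': 42}
After line 2 (y overwritten, z added): d = {'x': 3, 'y': 4, 'z': 19}
After line 3 (total = 3 + 4 + 19 = 26): d = {'x': 3, 'y': 4, 'z': 19, 'total': 26}

{'x': 3, 'y': 4, 'z': 19, 'total': 26}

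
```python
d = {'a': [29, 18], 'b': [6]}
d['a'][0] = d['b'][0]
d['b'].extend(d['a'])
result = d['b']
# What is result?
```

After line 1: d = {'a': [29, 18], 'b': [6]}
After line 2 (a[0] = b[0] = 6): d = {'a': [6, 18], 'b': [6]}
After line 3 (b.extend(a) appends [6, 18]): d = {'a': [6, 18], 'b': [6, 6, 18]}
After line 4: result = d['b'] = [6, 6, 18]

[6, 6, 18]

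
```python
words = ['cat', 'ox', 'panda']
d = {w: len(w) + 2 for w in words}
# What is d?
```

{'cat': 5, 'ox': 4, 'panda': 7}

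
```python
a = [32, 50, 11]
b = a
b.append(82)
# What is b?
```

After line 1: a = [32, 50, 11]
After line 2 (b = a is an alias, same object): a = [32, 50, 11], b = [32, 50, 11]
After line 3 (b.append mutates the shared list): a = [32, 50, 11, 82], b = [32, 50, 11, 82]

[32, 50, 11, 82]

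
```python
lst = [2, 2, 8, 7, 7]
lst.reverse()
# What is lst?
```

[7, 7, 8, 2, 2]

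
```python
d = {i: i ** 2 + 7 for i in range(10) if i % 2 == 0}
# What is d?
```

{0: 7, 2: 11, 4: 23, 6: 43, 8: 71}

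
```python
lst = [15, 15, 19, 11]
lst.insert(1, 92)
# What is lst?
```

[15, 92, 15, 19, 11]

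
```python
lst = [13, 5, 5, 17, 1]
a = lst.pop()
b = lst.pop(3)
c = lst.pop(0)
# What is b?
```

After line 1: lst = [13, 5, 5, 17, 1]
After line 2 (pop() -> a = 1): lst = [13, 5, 5, 17]
After line 3 (pop(3) -> b = 17): lst = [13, 5, 5]
After line 4 (pop(0) -> c = 13): lst = [5, 5]

17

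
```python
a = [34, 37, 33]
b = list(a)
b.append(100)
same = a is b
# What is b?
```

After line 1: a = [34, 37, 33]
After line 2 (b = list(a) is a shallow copy, new object): a = [34, 37, 33], b = [34, 37, 33]
After line 3 (append only mutates b): a = [34, 37, 33], b = [34, 37, 33, 100]
After line 4 (same = a is b; different objects -> False): same = False

[34, 37, 33, 100]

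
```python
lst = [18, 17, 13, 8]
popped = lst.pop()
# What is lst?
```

[18, 17, 13]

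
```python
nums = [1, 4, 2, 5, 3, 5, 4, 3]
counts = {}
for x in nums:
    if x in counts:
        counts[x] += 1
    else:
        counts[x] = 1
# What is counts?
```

Initial: counts = {}, nums = [1, 4, 2, 5, 3, 5, 4, 3]
See 1: counts = {1: 1}
See 4: counts = {1: 1, 4: 1}
See 2: counts = {1: 1, 4: 1, 2: 1}
See 5: counts = {1: 1, 4: 1, 2: 1, 5: 1}
See 3: counts = {1: 1, 4: 1, 2: 1, 5: 1, 3: 1}
See 5: counts = {1: 1, 4: 1, 2: 1, 5: 2, 3: 1}
See 4: counts = {1: 1, 4: 2, 2: 1, 5: 2, 3: 1}
See 3: counts = {1: 1, 4: 2, 2: 1, 5: 2, 3: 2}

{1: 1, 4: 2, 2: 1, 5: 2, 3: 2}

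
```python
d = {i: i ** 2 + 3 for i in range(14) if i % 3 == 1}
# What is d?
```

{1: 4, 4: 19, 7: 52, 10: 103, 13: 172}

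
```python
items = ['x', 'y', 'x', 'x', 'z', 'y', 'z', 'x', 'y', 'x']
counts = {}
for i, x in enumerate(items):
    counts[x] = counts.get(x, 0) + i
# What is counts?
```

Initial: counts = {}, items = ['x', 'y', 'x', 'x', 'z', 'y', 'z', 'x', 'y', 'x']
i=0, x='x': counts = {'x': 0}
i=1, x='y': counts = {'x': 0, 'y': 1}
i=2, x='x': counts = {'x': 2, 'y': 1}
i=3, x='x': counts = {'x': 5, 'y': 1}
i=4, x='z': counts = {'x': 5, 'y': 1, 'z': 4}
i=5, x='y': counts = {'x': 5, 'y': 6, 'z': 4}
i=6, x='z': counts = {'x': 5, 'y': 6, 'z': 10}
i=7, x='x': counts = {'x': 12, 'y': 6, 'z': 10}
i=8, x='y': counts = {'x': 12, 'y': 14, 'z': 10}
i=9, x='x': counts = {'x': 21, 'y': 14, 'z': 10}

{'x': 21, 'y': 14, 'z': 10}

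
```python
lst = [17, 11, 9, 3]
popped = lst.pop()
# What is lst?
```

[17, 11, 9]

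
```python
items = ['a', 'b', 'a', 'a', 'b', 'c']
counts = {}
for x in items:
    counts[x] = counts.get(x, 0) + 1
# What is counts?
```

Initial: counts = {}, items = ['a', 'b', 'a', 'a', 'b', 'c']
See 'a': counts = {'a': 1}
See 'b': counts = {'a': 1, 'b': 1}
See 'a': counts = {'a': 2, 'b': 1}
See 'a': counts = {'a': 3, 'b': 1}
See 'b': counts = {'a': 3, 'b': 2}
See 'c': counts = {'a': 3, 'b': 2, 'c': 1}

{'a': 3, 'b': 2, 'c': 1}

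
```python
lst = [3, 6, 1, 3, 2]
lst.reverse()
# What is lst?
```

[2, 3, 1, 6, 3]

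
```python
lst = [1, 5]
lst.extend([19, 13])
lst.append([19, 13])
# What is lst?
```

After line 1: lst = [1, 5]
After line 2 (extend unpacks [19, 13]): lst = [1, 5, 19, 13]
After line 3 (append adds [19, 13] as single element): lst = [1, 5, 19, 13, [19, 13]]

[1, 5, 19, 13, [19, 13]]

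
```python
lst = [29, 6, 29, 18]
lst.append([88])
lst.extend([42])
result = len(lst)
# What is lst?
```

After line 1: lst = [29, 6, 29, 18]
After line 2 (append adds [88] as single element): lst = [29, 6, 29, 18, [88]]
After line 3 (extend unpacks [42], adds 42): lst = [29, 6, 29, 18, [88], 42]
After line 4: result = len(lst) = 6

[29, 6, 29, 18, [88], 42]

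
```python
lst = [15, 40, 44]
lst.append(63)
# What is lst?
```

[15, 40, 44, 63]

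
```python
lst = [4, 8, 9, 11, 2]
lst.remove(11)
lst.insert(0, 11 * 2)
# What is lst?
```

After line 1: lst = [4, 8, 9, 11, 2]
After line 2 (remove first 11): lst = [4, 8, 9, 2]
After line 3 (insert 22 at index 0): lst = [22, 4, 8, 9, 2]

[22, 4, 8, 9, 2]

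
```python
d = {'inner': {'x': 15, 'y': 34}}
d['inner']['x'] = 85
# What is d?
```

After line 1: d = {'inner': {'x': 15, 'y': 34}}
After line 2 (inner x overwritten): d = {'inner': {'x': 85, 'y': 34}}

{'inner': {'x': 85, 'y': 34}}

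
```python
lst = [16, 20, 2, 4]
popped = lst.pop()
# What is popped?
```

4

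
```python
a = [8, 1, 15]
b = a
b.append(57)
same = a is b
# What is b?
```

After line 1: a = [8, 1, 15]
After line 2 (b = a is an alias, same object): a = [8, 1, 15], b = [8, 1, 15]
After line 3 (b.append mutates the shared list): a = [8, 1, 15, 57], b = [8, 1, 15, 57]
After line 4 (same = a is b; same object -> True): same = True

[8, 1, 15, 57]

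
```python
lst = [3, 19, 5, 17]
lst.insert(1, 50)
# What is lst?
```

[3, 50, 19, 5, 17]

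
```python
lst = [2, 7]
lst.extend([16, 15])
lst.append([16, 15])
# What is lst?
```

After line 1: lst = [2, 7]
After line 2 (extend unpacks [16, 15]): lst = [2, 7, 16, 15]
After line 3 (append adds [16, 15] as single element): lst = [2, 7, 16, 15, [16, 15]]

[2, 7, 16, 15, [16, 15]]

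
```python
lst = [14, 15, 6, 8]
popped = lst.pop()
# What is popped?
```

8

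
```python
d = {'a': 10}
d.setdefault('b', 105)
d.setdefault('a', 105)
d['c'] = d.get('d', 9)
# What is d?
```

After line 1: d = {'a': 10}
After line 2 (setdefault adds 'b'=105): d = {'a': 10, 'b': 105}
After line 3 (setdefault 'a' no-op, already exists): d = {'a': 10, 'b': 105}
After line 4 (get('d', 9) returns default since 'd' not in d): d = {'a': 10, 'b': 105, 'c': 9}

{'a': 10, 'b': 105, 'c': 9}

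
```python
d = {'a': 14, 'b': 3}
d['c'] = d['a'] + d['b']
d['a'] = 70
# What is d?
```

After line 1: d = {'a': 14, 'b': 3}
After line 2 (d['c'] = 14 + 3): d = {'a': 14, 'b': 3, 'c': 17}
After line 3: d = {'a': 70, 'b': 3, 'c': 17}

{'a': 70, 'b': 3, 'c': 17}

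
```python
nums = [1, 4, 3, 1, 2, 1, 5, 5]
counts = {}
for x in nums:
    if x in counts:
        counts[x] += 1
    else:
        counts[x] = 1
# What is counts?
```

Initial: counts = {}, nums = [1, 4, 3, 1, 2, 1, 5, 5]
See 1: counts = {1: 1}
See 4: counts = {1: 1, 4: 1}
See 3: counts = {1: 1, 4: 1, 3: 1}
See 1: counts = {1: 2, 4: 1, 3: 1}
See 2: counts = {1: 2, 4: 1, 3: 1, 2: 1}
See 1: counts = {1: 3, 4: 1, 3: 1, 2: 1}
See 5: counts = {1: 3, 4: 1, 3: 1, 2: 1, 5: 1}
See 5: counts = {1: 3, 4: 1, 3: 1, 2: 1, 5: 2}

{1: 3, 4: 1, 3: 1, 2: 1, 5: 2}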